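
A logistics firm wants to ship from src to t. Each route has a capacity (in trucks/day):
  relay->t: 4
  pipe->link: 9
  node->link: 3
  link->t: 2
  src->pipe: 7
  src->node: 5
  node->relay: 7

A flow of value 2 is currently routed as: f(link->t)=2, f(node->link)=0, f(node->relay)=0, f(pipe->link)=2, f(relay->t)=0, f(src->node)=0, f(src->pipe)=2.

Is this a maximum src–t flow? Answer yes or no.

Residual path src->node->relay->t has bottleneck 4 > 0.
Pushing 4 along it raises the flow to 6, so the given flow is not maximum.

No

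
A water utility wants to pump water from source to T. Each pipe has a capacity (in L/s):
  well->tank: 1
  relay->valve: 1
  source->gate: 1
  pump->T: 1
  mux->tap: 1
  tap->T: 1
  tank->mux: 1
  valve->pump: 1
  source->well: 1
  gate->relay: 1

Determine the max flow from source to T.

2

Augment source->gate->relay->valve->pump->T: bottleneck 1. Total 1.
Augment source->well->tank->mux->tap->T: bottleneck 1. Total 2.
No augmenting path remains in the residual graph.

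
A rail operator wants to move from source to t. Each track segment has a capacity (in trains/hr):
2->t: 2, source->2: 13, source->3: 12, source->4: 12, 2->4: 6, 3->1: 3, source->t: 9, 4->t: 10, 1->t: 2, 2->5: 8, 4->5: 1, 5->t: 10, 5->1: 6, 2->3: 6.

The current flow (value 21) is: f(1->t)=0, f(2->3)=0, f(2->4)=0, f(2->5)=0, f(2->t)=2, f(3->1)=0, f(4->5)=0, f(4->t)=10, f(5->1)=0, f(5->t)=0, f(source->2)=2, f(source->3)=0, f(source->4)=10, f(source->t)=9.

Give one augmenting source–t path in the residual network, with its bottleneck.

Residual along source->2->5->t: source->2: 11, 2->5: 8, 5->t: 10.
Bottleneck = min = 8.

source->2->5->t, bottleneck 8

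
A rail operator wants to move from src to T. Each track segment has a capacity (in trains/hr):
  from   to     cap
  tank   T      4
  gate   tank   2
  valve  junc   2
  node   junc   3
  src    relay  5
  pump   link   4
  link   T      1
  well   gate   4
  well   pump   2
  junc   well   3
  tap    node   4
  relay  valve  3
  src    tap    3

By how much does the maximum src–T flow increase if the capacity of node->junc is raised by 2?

Original max flow = 3.
Edge node->junc does not cross the min cut (source side {junc, node, relay, src, tap, valve}), so extra capacity there cannot help.
New max flow = 3. Increase = 0.

0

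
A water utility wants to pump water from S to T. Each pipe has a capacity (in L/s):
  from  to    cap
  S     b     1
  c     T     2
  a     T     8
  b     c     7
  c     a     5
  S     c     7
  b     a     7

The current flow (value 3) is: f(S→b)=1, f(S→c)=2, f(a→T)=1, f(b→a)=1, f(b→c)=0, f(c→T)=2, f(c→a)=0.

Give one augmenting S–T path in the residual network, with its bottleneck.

S→c→a→T, bottleneck 5

Residual along S→c→a→T: S→c: 5, c→a: 5, a→T: 7.
Bottleneck = min = 5.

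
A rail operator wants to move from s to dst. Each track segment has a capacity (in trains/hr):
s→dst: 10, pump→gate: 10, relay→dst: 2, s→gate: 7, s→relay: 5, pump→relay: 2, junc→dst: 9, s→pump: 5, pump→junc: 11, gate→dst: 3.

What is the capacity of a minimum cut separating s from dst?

20

Max flow = 20 (via 4 augmenting paths).
In the residual at optimum, the set reachable from s is {gate, relay, s}.
Cut edges: s→pump (cap 5), s→dst (cap 10), gate→dst (cap 3), relay→dst (cap 2). Sum = 20.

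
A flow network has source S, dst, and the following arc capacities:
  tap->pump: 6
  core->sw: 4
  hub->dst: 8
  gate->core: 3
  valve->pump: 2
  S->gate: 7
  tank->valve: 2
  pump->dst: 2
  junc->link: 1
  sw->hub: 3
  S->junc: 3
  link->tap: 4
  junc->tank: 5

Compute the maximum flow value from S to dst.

Augment S->junc->tank->valve->pump->dst: bottleneck 2. Total 2.
Augment S->gate->core->sw->hub->dst: bottleneck 3. Total 5.
No augmenting path remains in the residual graph.

5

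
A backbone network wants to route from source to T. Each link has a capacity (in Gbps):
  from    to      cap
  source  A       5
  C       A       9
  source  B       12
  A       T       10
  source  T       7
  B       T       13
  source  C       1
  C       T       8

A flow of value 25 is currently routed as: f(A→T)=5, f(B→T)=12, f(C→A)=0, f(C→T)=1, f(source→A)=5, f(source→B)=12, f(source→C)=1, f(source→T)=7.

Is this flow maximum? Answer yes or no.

Residual reachable from source: {source}; T is not reachable.
Saturated cut: source→C, source→A, source→B, source→T with total capacity 25 = current flow value. Flow is maximum.

Yes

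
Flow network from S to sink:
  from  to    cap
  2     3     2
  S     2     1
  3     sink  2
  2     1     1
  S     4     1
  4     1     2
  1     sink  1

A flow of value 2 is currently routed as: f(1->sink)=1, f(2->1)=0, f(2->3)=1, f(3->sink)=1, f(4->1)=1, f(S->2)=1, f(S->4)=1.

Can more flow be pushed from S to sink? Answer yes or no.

Residual reachable from S: {S}; sink is not reachable.
Saturated cut: S->2, S->4 with total capacity 2 = current flow value. Flow is maximum.

No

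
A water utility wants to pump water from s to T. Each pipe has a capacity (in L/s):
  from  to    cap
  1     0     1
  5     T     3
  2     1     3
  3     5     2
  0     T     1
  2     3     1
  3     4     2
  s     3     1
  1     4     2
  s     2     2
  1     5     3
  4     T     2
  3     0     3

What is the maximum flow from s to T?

3

Augment s→3→0→T: bottleneck 1. Total 1.
Augment s→2→3→5→T: bottleneck 1. Total 2.
Augment s→2→1→5→T: bottleneck 1. Total 3.
No augmenting path remains in the residual graph.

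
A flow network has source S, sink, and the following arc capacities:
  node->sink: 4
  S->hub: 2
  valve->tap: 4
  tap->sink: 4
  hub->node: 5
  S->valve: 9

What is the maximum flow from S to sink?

6

Augment S->valve->tap->sink: bottleneck 4. Total 4.
Augment S->hub->node->sink: bottleneck 2. Total 6.
No augmenting path remains in the residual graph.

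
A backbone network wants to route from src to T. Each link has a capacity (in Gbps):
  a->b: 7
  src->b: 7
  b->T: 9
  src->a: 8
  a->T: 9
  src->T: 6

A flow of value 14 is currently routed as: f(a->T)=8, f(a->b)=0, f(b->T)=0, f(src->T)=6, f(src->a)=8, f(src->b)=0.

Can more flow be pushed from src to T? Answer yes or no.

Yes

Residual path src->b->T has bottleneck 7 > 0.
Pushing 7 along it raises the flow to 21, so the given flow is not maximum.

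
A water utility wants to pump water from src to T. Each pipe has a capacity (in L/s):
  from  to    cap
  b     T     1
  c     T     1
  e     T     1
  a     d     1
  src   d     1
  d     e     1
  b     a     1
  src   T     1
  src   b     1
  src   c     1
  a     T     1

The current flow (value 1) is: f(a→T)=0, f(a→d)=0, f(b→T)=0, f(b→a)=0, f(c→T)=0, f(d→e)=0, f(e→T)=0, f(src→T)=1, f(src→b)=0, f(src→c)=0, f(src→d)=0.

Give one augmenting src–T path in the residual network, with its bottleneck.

src→c→T, bottleneck 1

Residual along src→c→T: src→c: 1, c→T: 1.
Bottleneck = min = 1.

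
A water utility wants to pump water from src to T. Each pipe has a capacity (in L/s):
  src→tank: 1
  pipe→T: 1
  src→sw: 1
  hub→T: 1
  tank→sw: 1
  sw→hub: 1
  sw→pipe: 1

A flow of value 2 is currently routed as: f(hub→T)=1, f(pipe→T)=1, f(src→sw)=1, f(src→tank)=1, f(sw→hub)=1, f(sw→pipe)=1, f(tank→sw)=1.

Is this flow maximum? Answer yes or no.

Yes

Residual reachable from src: {src}; T is not reachable.
Saturated cut: src→tank, src→sw with total capacity 2 = current flow value. Flow is maximum.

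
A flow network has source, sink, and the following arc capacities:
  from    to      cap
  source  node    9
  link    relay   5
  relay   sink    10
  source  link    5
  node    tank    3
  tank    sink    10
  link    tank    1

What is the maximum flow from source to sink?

8

Augment source->link->relay->sink: bottleneck 5. Total 5.
Augment source->node->tank->sink: bottleneck 3. Total 8.
No augmenting path remains in the residual graph.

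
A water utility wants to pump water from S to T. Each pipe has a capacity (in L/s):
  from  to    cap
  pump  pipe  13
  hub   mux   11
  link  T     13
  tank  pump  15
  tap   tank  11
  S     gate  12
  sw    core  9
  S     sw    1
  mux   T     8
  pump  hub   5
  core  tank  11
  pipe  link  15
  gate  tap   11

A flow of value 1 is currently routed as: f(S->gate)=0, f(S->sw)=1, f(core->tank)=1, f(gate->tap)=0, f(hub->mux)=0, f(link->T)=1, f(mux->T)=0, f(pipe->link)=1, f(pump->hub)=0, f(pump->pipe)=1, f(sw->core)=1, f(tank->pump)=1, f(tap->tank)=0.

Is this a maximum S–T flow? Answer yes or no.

Residual path S->gate->tap->tank->pump->pipe->link->T has bottleneck 11 > 0.
Pushing 11 along it raises the flow to 12, so the given flow is not maximum.

No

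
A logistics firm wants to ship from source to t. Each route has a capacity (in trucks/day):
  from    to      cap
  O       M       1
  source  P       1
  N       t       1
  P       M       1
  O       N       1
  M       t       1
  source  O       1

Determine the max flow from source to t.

2

Augment source->P->M->t: bottleneck 1. Total 1.
Augment source->O->N->t: bottleneck 1. Total 2.
No augmenting path remains in the residual graph.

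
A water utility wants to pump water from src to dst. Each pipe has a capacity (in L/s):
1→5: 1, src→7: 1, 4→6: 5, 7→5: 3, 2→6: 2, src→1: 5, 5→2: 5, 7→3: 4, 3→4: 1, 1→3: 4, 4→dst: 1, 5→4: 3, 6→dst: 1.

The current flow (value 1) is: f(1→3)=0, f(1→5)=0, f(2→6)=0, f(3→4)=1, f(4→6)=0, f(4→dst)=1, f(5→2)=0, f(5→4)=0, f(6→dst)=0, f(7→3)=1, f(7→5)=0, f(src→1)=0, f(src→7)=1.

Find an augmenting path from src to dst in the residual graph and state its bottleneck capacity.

src→1→5→4→6→dst, bottleneck 1

Residual along src→1→5→4→6→dst: src→1: 5, 1→5: 1, 5→4: 3, 4→6: 5, 6→dst: 1.
Bottleneck = min = 1.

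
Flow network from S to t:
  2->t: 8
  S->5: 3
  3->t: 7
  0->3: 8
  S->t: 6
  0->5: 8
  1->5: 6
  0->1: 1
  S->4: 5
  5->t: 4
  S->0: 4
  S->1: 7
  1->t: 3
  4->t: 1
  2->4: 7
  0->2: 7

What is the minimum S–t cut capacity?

Max flow = 18 (via 6 augmenting paths).
In the residual at optimum, the set reachable from S is {1, 4, 5, S}.
Cut edges: S->0 (cap 4), S->t (cap 6), 1->t (cap 3), 5->t (cap 4), 4->t (cap 1). Sum = 18.

18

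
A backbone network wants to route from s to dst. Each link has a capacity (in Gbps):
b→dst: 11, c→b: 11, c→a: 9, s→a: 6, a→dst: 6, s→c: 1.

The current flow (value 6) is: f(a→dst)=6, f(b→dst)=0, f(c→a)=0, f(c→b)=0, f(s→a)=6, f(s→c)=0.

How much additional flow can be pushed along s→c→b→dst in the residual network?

1

Residual capacities along the path: s→c: 1, c→b: 11, b→dst: 11.
Minimum is 1.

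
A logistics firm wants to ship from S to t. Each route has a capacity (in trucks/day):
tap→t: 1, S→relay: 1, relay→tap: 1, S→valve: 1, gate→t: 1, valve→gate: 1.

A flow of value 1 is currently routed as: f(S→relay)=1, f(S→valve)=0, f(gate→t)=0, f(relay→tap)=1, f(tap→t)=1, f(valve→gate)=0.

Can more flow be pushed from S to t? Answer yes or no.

Yes

Residual path S→valve→gate→t has bottleneck 1 > 0.
Pushing 1 along it raises the flow to 2, so the given flow is not maximum.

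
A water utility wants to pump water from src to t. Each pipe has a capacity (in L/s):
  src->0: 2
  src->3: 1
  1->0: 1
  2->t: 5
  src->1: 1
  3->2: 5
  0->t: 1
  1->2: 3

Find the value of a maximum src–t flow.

Augment src->0->t: bottleneck 1. Total 1.
Augment src->1->2->t: bottleneck 1. Total 2.
Augment src->3->2->t: bottleneck 1. Total 3.
No augmenting path remains in the residual graph.

3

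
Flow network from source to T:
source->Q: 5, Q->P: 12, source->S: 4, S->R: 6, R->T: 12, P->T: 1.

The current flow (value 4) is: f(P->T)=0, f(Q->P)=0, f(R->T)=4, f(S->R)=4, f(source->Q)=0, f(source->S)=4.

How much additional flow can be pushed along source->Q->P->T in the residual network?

1

Residual capacities along the path: source->Q: 5, Q->P: 12, P->T: 1.
Minimum is 1.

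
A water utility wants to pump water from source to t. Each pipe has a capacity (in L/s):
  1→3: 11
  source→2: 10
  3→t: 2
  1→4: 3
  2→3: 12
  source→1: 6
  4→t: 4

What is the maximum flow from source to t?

5

Augment source→2→3→t: bottleneck 2. Total 2.
Augment source→1→4→t: bottleneck 3. Total 5.
No augmenting path remains in the residual graph.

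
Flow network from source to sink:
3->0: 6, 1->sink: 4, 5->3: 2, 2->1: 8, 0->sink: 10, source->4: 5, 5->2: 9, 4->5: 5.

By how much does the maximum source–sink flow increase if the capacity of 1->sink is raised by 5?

Original max flow = 5.
Edge 1->sink does not cross the min cut (source side {source}), so extra capacity there cannot help.
New max flow = 5. Increase = 0.

0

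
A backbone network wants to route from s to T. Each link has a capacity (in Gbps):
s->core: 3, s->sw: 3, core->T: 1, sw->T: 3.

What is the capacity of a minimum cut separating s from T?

Max flow = 4 (via 2 augmenting paths).
In the residual at optimum, the set reachable from s is {core, s}.
Cut edges: s->sw (cap 3), core->T (cap 1). Sum = 4.

4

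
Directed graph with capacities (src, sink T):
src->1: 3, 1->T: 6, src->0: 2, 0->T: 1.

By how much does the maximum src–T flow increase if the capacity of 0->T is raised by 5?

1

Original max flow = 4.
After raising cap(0->T), augmenting paths through that edge carry 1 more unit.
New max flow = 5. Increase = 1.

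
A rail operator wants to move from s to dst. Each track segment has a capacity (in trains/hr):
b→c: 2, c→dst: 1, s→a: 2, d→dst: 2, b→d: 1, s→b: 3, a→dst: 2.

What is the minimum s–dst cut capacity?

4

Max flow = 4 (via 3 augmenting paths).
In the residual at optimum, the set reachable from s is {b, c, s}.
Cut edges: s→a (cap 2), b→d (cap 1), c→dst (cap 1). Sum = 4.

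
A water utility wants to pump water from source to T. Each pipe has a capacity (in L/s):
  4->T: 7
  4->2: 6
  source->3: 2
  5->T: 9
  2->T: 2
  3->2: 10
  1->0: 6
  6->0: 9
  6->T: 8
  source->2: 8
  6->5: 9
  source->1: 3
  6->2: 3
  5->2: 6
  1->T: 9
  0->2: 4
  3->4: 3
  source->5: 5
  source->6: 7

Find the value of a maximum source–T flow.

Augment source->1->T: bottleneck 3. Total 3.
Augment source->6->T: bottleneck 7. Total 10.
Augment source->5->T: bottleneck 5. Total 15.
Augment source->2->T: bottleneck 2. Total 17.
Augment source->3->4->T: bottleneck 2. Total 19.
No augmenting path remains in the residual graph.

19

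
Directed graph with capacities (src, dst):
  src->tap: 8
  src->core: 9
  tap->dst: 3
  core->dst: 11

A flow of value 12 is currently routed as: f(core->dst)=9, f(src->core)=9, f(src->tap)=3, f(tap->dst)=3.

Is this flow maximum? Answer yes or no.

Residual reachable from src: {src, tap}; dst is not reachable.
Saturated cut: src->core, tap->dst with total capacity 12 = current flow value. Flow is maximum.

Yes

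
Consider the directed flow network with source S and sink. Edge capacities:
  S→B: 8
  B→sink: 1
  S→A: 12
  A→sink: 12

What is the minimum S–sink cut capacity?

Max flow = 13 (via 2 augmenting paths).
In the residual at optimum, the set reachable from S is {B, S}.
Cut edges: S→A (cap 12), B→sink (cap 1). Sum = 13.

13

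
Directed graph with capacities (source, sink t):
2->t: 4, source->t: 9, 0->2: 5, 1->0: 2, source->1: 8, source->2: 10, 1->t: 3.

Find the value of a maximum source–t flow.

16

Augment source->t: bottleneck 9. Total 9.
Augment source->1->t: bottleneck 3. Total 12.
Augment source->2->t: bottleneck 4. Total 16.
No augmenting path remains in the residual graph.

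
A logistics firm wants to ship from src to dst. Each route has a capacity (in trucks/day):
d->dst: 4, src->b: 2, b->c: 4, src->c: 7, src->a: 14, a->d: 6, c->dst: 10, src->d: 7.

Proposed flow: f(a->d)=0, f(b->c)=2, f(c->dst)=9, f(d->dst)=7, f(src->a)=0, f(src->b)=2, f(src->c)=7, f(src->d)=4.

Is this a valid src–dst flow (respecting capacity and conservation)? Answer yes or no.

Capacity violated on d->dst: flow 7 > capacity 4.

No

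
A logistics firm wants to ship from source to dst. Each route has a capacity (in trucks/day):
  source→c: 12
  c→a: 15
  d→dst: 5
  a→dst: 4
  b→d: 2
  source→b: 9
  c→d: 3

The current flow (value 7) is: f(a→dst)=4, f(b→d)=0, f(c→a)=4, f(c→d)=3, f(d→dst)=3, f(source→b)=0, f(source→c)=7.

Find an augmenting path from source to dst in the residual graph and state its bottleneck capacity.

Residual along source→b→d→dst: source→b: 9, b→d: 2, d→dst: 2.
Bottleneck = min = 2.

source→b→d→dst, bottleneck 2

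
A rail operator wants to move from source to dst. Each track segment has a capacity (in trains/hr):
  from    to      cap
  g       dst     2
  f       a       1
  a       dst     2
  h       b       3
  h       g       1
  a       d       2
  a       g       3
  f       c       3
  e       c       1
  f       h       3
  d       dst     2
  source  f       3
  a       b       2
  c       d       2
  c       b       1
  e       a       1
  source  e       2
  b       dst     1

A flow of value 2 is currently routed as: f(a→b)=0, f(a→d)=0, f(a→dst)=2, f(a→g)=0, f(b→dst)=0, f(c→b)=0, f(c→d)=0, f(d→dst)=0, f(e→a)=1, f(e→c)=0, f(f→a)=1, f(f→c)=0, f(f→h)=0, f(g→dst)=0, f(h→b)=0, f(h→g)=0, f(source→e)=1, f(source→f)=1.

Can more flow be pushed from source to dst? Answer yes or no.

Yes

Residual path source→f→c→b→dst has bottleneck 1 > 0.
Pushing 1 along it raises the flow to 3, so the given flow is not maximum.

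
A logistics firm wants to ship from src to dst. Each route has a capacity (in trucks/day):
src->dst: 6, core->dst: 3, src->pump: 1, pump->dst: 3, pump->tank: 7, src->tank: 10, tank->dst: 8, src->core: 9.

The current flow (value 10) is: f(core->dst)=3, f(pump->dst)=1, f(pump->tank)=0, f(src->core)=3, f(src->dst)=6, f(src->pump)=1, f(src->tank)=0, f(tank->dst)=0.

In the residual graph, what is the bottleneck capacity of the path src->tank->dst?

Residual capacities along the path: src->tank: 10, tank->dst: 8.
Minimum is 8.

8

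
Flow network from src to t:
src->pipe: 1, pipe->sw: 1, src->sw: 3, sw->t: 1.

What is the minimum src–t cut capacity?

Max flow = 1 (via 1 augmenting path).
In the residual at optimum, the set reachable from src is {pipe, src, sw}.
Cut edges: sw->t (cap 1). Sum = 1.

1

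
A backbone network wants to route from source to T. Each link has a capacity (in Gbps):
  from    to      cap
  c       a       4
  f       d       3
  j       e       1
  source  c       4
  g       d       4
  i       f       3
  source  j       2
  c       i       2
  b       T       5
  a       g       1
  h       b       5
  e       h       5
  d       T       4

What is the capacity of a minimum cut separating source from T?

4

Max flow = 4 (via 3 augmenting paths).
In the residual at optimum, the set reachable from source is {a, c, j, source}.
Cut edges: j→e (cap 1), a→g (cap 1), c→i (cap 2). Sum = 4.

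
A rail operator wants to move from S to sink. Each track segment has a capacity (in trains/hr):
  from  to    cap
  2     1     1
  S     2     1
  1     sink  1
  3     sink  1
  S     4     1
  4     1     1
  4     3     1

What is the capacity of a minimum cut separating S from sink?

Max flow = 2 (via 2 augmenting paths).
In the residual at optimum, the set reachable from S is {S}.
Cut edges: S->4 (cap 1), S->2 (cap 1). Sum = 2.

2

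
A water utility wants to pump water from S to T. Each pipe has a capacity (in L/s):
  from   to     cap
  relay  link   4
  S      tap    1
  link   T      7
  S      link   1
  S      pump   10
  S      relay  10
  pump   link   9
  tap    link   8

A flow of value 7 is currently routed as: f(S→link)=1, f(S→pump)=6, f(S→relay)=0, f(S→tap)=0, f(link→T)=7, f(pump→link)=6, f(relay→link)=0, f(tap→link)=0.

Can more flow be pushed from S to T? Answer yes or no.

Residual reachable from S: {S, link, pump, relay, tap}; T is not reachable.
Saturated cut: link→T with total capacity 7 = current flow value. Flow is maximum.

No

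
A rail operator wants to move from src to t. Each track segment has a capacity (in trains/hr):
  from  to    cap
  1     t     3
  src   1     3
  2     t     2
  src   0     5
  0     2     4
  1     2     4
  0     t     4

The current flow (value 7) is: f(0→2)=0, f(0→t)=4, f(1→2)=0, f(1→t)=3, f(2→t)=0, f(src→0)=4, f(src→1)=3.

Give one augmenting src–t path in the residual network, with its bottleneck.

src→0→2→t, bottleneck 1

Residual along src→0→2→t: src→0: 1, 0→2: 4, 2→t: 2.
Bottleneck = min = 1.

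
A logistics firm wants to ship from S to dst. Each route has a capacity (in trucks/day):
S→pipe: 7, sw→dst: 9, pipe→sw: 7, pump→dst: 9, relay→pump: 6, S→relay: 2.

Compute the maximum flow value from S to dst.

9

Augment S→pipe→sw→dst: bottleneck 7. Total 7.
Augment S→relay→pump→dst: bottleneck 2. Total 9.
No augmenting path remains in the residual graph.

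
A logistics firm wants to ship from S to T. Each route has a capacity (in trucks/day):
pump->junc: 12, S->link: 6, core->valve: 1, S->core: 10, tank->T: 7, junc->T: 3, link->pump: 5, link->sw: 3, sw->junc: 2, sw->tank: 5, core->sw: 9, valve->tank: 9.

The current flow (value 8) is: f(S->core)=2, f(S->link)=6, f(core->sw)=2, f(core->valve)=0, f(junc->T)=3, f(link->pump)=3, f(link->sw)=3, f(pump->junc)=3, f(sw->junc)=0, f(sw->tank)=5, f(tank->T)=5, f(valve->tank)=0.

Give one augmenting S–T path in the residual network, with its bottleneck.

S->core->valve->tank->T, bottleneck 1

Residual along S->core->valve->tank->T: S->core: 8, core->valve: 1, valve->tank: 9, tank->T: 2.
Bottleneck = min = 1.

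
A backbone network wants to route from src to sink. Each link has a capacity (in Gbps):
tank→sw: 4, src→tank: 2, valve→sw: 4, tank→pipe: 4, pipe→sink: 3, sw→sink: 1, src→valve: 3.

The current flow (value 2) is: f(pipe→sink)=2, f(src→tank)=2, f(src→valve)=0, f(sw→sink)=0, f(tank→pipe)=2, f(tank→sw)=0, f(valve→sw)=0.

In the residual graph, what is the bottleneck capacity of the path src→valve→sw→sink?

1

Residual capacities along the path: src→valve: 3, valve→sw: 4, sw→sink: 1.
Minimum is 1.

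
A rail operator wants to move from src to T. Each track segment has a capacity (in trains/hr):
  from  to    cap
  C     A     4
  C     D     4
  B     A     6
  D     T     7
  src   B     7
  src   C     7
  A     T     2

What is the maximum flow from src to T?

6

Augment src→C→D→T: bottleneck 4. Total 4.
Augment src→C→A→T: bottleneck 2. Total 6.
No augmenting path remains in the residual graph.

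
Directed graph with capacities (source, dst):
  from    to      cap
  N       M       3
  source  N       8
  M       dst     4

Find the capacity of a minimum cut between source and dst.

Max flow = 3 (via 1 augmenting path).
In the residual at optimum, the set reachable from source is {N, source}.
Cut edges: N->M (cap 3). Sum = 3.

3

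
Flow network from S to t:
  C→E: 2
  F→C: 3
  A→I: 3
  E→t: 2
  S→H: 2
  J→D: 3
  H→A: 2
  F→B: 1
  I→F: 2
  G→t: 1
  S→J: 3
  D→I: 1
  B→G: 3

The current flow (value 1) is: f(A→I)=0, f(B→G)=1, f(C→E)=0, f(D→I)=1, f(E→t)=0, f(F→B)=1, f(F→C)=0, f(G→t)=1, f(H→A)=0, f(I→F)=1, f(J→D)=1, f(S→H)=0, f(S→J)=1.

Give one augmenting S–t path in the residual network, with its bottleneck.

S→H→A→I→F→C→E→t, bottleneck 1

Residual along S→H→A→I→F→C→E→t: S→H: 2, H→A: 2, A→I: 3, I→F: 1, F→C: 3, C→E: 2, E→t: 2.
Bottleneck = min = 1.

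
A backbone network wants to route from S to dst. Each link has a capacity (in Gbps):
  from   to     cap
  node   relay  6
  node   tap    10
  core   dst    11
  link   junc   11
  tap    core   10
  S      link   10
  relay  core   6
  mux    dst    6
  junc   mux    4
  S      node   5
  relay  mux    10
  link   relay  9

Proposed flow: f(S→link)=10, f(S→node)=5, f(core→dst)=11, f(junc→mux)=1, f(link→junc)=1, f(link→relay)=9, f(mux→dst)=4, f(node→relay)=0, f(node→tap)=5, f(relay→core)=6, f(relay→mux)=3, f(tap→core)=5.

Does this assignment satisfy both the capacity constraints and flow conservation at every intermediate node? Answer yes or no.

Every edge has 0 ≤ f(e) ≤ cap(e).
At each intermediate node, inflow equals outflow.

Yes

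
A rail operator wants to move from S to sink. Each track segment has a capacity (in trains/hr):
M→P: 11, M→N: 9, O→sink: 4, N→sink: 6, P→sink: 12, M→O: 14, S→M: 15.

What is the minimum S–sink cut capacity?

Max flow = 15 (via 3 augmenting paths).
In the residual at optimum, the set reachable from S is {S}.
Cut edges: S→M (cap 15). Sum = 15.

15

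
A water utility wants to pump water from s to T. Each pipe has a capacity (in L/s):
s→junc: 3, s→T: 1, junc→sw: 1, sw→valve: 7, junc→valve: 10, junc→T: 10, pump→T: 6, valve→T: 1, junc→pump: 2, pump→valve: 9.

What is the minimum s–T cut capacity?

4

Max flow = 4 (via 2 augmenting paths).
In the residual at optimum, the set reachable from s is {s}.
Cut edges: s→junc (cap 3), s→T (cap 1). Sum = 4.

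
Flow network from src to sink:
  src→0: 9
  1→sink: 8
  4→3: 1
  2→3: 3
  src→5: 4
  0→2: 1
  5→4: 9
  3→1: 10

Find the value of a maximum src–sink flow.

2

Augment src→0→2→3→1→sink: bottleneck 1. Total 1.
Augment src→5→4→3→1→sink: bottleneck 1. Total 2.
No augmenting path remains in the residual graph.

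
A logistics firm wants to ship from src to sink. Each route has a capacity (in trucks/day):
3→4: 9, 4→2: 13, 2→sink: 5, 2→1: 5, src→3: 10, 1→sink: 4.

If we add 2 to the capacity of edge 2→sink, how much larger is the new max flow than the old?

Original max flow = 9.
Edge 2→sink does not cross the min cut (source side {3, src}), so extra capacity there cannot help.
New max flow = 9. Increase = 0.

0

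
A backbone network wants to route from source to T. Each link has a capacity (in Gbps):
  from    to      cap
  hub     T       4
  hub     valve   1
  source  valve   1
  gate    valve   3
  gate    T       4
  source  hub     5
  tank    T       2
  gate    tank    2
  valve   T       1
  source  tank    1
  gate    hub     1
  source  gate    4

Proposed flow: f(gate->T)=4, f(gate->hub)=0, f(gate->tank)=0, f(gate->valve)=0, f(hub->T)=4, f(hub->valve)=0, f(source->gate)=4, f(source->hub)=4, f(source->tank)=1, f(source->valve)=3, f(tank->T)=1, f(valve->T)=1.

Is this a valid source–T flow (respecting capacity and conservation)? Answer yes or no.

Capacity violated on source->valve: flow 3 > capacity 1.

No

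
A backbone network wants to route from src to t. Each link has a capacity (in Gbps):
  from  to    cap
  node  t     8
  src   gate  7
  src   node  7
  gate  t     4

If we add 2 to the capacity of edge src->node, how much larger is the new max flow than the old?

Original max flow = 11.
After raising cap(src->node), augmenting paths through that edge carry 1 more unit.
New max flow = 12. Increase = 1.

1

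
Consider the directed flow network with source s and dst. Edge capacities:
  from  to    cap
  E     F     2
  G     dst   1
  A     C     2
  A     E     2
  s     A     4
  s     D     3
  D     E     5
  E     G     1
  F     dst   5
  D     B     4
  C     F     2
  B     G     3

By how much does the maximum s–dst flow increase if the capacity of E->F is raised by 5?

1

Original max flow = 5.
After raising cap(E->F), augmenting paths through that edge carry 1 more unit.
New max flow = 6. Increase = 1.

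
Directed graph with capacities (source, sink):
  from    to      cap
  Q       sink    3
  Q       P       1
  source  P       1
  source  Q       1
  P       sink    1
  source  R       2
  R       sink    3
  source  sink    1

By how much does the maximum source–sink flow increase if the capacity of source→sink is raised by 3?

Original max flow = 5.
After raising cap(source→sink), augmenting paths through that edge carry 3 more units.
New max flow = 8. Increase = 3.

3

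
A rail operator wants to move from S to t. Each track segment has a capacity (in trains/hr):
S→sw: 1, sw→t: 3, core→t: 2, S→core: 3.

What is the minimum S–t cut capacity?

3

Max flow = 3 (via 2 augmenting paths).
In the residual at optimum, the set reachable from S is {S, core}.
Cut edges: S→sw (cap 1), core→t (cap 2). Sum = 3.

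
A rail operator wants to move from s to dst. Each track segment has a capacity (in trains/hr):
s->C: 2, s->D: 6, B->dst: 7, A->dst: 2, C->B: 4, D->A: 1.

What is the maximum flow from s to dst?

3

Augment s->C->B->dst: bottleneck 2. Total 2.
Augment s->D->A->dst: bottleneck 1. Total 3.
No augmenting path remains in the residual graph.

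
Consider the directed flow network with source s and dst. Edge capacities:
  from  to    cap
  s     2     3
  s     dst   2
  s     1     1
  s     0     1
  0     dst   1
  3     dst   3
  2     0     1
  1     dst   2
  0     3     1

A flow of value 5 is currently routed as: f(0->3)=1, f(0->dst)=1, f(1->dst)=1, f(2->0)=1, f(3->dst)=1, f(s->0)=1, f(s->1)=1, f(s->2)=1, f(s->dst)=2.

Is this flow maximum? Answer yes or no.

Yes

Residual reachable from s: {2, s}; dst is not reachable.
Saturated cut: s->0, s->1, s->dst, 2->0 with total capacity 5 = current flow value. Flow is maximum.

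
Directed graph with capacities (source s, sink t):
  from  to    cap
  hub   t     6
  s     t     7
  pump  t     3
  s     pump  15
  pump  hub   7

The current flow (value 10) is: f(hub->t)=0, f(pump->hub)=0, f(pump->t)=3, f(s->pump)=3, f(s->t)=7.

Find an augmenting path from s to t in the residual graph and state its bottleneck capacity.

Residual along s->pump->hub->t: s->pump: 12, pump->hub: 7, hub->t: 6.
Bottleneck = min = 6.

s->pump->hub->t, bottleneck 6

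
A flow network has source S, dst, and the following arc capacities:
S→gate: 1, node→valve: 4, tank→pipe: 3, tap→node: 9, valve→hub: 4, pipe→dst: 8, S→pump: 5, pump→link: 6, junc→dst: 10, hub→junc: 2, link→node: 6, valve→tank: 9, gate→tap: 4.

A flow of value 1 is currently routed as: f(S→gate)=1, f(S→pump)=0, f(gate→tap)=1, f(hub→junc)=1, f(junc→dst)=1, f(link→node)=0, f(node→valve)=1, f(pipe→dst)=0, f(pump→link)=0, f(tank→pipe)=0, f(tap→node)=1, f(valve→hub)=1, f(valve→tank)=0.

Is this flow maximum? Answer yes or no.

No

Residual path S→pump→link→node→valve→hub→junc→dst has bottleneck 1 > 0.
Pushing 1 along it raises the flow to 2, so the given flow is not maximum.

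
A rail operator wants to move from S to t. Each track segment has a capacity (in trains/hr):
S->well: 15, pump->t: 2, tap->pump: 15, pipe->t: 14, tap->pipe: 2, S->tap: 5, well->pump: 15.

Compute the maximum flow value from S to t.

4

Augment S->well->pump->t: bottleneck 2. Total 2.
Augment S->tap->pipe->t: bottleneck 2. Total 4.
No augmenting path remains in the residual graph.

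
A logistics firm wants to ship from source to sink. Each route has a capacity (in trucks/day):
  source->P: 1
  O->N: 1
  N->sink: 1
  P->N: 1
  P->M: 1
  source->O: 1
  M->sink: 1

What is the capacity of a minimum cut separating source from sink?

2

Max flow = 2 (via 2 augmenting paths).
In the residual at optimum, the set reachable from source is {source}.
Cut edges: source->P (cap 1), source->O (cap 1). Sum = 2.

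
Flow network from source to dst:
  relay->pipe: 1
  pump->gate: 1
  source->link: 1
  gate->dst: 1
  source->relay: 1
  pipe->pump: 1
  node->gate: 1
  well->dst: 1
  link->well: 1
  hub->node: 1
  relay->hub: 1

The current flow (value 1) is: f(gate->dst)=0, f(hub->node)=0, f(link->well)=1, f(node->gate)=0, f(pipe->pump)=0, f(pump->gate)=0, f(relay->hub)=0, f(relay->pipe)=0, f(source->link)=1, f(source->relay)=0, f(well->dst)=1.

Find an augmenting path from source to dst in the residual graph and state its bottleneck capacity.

Residual along source->relay->pipe->pump->gate->dst: source->relay: 1, relay->pipe: 1, pipe->pump: 1, pump->gate: 1, gate->dst: 1.
Bottleneck = min = 1.

source->relay->pipe->pump->gate->dst, bottleneck 1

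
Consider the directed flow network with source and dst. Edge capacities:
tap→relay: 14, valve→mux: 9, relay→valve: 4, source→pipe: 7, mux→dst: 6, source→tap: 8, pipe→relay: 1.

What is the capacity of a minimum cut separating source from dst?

4

Max flow = 4 (via 2 augmenting paths).
In the residual at optimum, the set reachable from source is {pipe, relay, source, tap}.
Cut edges: relay→valve (cap 4). Sum = 4.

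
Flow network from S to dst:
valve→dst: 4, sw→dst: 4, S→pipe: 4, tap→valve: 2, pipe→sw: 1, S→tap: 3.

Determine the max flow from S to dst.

3

Augment S→pipe→sw→dst: bottleneck 1. Total 1.
Augment S→tap→valve→dst: bottleneck 2. Total 3.
No augmenting path remains in the residual graph.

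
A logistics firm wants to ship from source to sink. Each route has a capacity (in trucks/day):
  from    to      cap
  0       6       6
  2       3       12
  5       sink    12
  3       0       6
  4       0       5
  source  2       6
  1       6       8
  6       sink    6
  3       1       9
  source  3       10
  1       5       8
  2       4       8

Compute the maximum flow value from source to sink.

Augment source→3→1→5→sink: bottleneck 8. Total 8.
Augment source→3→1→6→sink: bottleneck 1. Total 9.
Augment source→3→0→6→sink: bottleneck 1. Total 10.
Augment source→2→4→0→6→sink: bottleneck 4. Total 14.
No augmenting path remains in the residual graph.

14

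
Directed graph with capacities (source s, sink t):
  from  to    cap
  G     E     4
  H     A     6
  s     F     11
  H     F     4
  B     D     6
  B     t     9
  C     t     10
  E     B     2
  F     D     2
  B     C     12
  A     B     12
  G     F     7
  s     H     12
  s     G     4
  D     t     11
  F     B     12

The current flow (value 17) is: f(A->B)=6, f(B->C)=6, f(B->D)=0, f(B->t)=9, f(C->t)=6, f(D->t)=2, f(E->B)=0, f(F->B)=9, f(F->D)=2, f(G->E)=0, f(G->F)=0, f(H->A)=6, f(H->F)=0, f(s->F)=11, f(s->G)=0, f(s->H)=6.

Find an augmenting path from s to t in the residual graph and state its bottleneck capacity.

s->H->F->B->C->t, bottleneck 3

Residual along s->H->F->B->C->t: s->H: 6, H->F: 4, F->B: 3, B->C: 6, C->t: 4.
Bottleneck = min = 3.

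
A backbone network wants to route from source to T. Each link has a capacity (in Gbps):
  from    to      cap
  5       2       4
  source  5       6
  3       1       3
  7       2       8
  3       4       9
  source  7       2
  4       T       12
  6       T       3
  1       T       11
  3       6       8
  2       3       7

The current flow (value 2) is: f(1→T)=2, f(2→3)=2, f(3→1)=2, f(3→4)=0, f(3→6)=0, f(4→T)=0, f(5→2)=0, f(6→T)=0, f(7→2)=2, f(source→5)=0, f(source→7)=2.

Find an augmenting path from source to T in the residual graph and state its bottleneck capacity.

Residual along source→5→2→3→1→T: source→5: 6, 5→2: 4, 2→3: 5, 3→1: 1, 1→T: 9.
Bottleneck = min = 1.

source→5→2→3→1→T, bottleneck 1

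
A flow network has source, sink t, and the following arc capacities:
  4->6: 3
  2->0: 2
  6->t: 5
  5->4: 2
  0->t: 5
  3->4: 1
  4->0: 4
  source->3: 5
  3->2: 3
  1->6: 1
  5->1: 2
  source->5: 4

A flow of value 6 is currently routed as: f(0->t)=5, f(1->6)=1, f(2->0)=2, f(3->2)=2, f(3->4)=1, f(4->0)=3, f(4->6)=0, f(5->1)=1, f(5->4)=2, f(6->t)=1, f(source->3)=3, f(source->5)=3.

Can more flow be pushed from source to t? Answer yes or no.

Residual reachable from source: {1, 2, 3, 5, source}; t is not reachable.
Saturated cut: 3->4, 2->0, 5->4, 1->6 with total capacity 6 = current flow value. Flow is maximum.

No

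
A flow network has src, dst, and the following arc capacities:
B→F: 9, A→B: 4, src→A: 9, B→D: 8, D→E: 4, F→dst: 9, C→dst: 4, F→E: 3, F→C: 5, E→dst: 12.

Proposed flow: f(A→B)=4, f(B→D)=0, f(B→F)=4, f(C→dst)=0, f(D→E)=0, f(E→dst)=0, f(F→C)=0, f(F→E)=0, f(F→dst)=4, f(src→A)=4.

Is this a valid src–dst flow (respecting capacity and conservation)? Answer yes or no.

Yes

Every edge has 0 ≤ f(e) ≤ cap(e).
At each intermediate node, inflow equals outflow.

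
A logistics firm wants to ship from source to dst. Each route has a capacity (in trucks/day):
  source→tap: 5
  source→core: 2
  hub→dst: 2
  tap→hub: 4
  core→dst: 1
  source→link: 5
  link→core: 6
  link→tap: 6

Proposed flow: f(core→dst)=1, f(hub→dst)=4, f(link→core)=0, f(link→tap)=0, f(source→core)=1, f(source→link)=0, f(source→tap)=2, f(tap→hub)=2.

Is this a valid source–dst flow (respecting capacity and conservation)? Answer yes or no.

No

Capacity violated on hub→dst: flow 4 > capacity 2.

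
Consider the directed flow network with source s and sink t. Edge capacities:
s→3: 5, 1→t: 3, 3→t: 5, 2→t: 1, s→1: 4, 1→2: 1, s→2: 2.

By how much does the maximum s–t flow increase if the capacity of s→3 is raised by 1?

0

Original max flow = 9.
Even with extra capacity on s→3, another cut of capacity 9 remains binding.
New max flow = 9. Increase = 0.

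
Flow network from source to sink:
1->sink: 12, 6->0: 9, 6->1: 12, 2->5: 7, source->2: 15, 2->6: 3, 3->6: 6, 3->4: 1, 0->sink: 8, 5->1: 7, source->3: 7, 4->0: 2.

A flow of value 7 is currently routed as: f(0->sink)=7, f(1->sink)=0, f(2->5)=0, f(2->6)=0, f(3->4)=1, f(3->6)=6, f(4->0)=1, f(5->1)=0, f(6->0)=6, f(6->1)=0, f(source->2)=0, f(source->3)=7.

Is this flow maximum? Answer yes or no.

No

Residual path source->2->6->0->sink has bottleneck 1 > 0.
Pushing 1 along it raises the flow to 8, so the given flow is not maximum.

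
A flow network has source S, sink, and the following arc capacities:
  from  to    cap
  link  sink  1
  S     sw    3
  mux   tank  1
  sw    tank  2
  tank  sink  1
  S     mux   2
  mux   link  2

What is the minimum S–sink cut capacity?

2

Max flow = 2 (via 2 augmenting paths).
In the residual at optimum, the set reachable from S is {S, link, mux, sw, tank}.
Cut edges: link→sink (cap 1), tank→sink (cap 1). Sum = 2.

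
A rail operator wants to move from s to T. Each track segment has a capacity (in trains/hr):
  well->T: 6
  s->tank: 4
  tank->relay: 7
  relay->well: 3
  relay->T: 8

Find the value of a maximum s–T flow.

Augment s->tank->relay->T: bottleneck 4. Total 4.
No augmenting path remains in the residual graph.

4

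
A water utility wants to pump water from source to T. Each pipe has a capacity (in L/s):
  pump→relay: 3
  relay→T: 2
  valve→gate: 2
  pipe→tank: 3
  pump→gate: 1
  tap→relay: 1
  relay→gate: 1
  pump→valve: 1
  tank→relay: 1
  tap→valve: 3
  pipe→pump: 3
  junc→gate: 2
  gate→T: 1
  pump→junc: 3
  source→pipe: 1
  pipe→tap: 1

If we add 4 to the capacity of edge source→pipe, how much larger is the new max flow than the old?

2

Original max flow = 1.
After raising cap(source→pipe), augmenting paths through that edge carry 2 more units.
New max flow = 3. Increase = 2.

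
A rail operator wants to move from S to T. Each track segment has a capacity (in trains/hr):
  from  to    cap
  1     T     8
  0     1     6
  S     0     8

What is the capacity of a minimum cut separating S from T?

6

Max flow = 6 (via 1 augmenting path).
In the residual at optimum, the set reachable from S is {0, S}.
Cut edges: 0->1 (cap 6). Sum = 6.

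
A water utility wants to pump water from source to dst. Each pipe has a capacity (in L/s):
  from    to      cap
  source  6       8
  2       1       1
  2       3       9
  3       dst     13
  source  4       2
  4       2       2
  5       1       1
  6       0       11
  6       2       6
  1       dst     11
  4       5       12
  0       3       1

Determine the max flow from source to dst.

9

Augment source->6->0->3->dst: bottleneck 1. Total 1.
Augment source->6->2->3->dst: bottleneck 6. Total 7.
Augment source->4->2->3->dst: bottleneck 2. Total 9.
No augmenting path remains in the residual graph.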